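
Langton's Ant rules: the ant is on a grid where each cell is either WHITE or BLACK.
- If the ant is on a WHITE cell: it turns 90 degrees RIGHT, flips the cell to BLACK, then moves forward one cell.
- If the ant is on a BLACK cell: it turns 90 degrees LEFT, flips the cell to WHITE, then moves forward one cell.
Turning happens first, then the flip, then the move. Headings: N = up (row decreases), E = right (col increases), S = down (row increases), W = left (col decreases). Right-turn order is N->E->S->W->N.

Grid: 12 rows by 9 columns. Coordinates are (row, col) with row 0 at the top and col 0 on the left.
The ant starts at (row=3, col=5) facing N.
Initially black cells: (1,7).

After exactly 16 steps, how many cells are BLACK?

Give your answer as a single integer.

Step 1: on WHITE (3,5): turn R to E, flip to black, move to (3,6). |black|=2
Step 2: on WHITE (3,6): turn R to S, flip to black, move to (4,6). |black|=3
Step 3: on WHITE (4,6): turn R to W, flip to black, move to (4,5). |black|=4
Step 4: on WHITE (4,5): turn R to N, flip to black, move to (3,5). |black|=5
Step 5: on BLACK (3,5): turn L to W, flip to white, move to (3,4). |black|=4
Step 6: on WHITE (3,4): turn R to N, flip to black, move to (2,4). |black|=5
Step 7: on WHITE (2,4): turn R to E, flip to black, move to (2,5). |black|=6
Step 8: on WHITE (2,5): turn R to S, flip to black, move to (3,5). |black|=7
Step 9: on WHITE (3,5): turn R to W, flip to black, move to (3,4). |black|=8
Step 10: on BLACK (3,4): turn L to S, flip to white, move to (4,4). |black|=7
Step 11: on WHITE (4,4): turn R to W, flip to black, move to (4,3). |black|=8
Step 12: on WHITE (4,3): turn R to N, flip to black, move to (3,3). |black|=9
Step 13: on WHITE (3,3): turn R to E, flip to black, move to (3,4). |black|=10
Step 14: on WHITE (3,4): turn R to S, flip to black, move to (4,4). |black|=11
Step 15: on BLACK (4,4): turn L to E, flip to white, move to (4,5). |black|=10
Step 16: on BLACK (4,5): turn L to N, flip to white, move to (3,5). |black|=9

Answer: 9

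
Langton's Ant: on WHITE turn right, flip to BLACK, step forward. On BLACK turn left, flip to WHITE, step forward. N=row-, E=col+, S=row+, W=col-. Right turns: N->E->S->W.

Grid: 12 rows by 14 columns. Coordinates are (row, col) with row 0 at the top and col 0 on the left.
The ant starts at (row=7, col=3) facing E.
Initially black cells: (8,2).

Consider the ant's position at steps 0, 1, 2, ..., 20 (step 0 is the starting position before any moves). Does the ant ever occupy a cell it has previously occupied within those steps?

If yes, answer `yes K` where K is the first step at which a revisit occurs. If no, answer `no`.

Answer: yes 6

Derivation:
Step 1: on WHITE (7,3): turn R to S, flip to black, move to (8,3). |black|=2 — new cell
Step 2: on WHITE (8,3): turn R to W, flip to black, move to (8,2). |black|=3 — new cell
Step 3: on BLACK (8,2): turn L to S, flip to white, move to (9,2). |black|=2 — new cell
Step 4: on WHITE (9,2): turn R to W, flip to black, move to (9,1). |black|=3 — new cell
Step 5: on WHITE (9,1): turn R to N, flip to black, move to (8,1). |black|=4 — new cell
Step 6: on WHITE (8,1): turn R to E, flip to black, move to (8,2). |black|=5 — REVISIT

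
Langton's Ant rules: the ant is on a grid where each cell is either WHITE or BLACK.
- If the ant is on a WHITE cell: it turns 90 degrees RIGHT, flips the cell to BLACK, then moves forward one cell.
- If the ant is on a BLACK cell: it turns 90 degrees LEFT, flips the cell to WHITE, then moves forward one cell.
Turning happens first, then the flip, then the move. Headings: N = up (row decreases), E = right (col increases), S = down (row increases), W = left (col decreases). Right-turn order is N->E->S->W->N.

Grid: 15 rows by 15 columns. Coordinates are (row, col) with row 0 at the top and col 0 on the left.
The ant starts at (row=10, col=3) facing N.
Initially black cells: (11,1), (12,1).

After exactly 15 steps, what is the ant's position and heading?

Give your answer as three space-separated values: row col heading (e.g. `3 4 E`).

Answer: 13 1 W

Derivation:
Step 1: on WHITE (10,3): turn R to E, flip to black, move to (10,4). |black|=3
Step 2: on WHITE (10,4): turn R to S, flip to black, move to (11,4). |black|=4
Step 3: on WHITE (11,4): turn R to W, flip to black, move to (11,3). |black|=5
Step 4: on WHITE (11,3): turn R to N, flip to black, move to (10,3). |black|=6
Step 5: on BLACK (10,3): turn L to W, flip to white, move to (10,2). |black|=5
Step 6: on WHITE (10,2): turn R to N, flip to black, move to (9,2). |black|=6
Step 7: on WHITE (9,2): turn R to E, flip to black, move to (9,3). |black|=7
Step 8: on WHITE (9,3): turn R to S, flip to black, move to (10,3). |black|=8
Step 9: on WHITE (10,3): turn R to W, flip to black, move to (10,2). |black|=9
Step 10: on BLACK (10,2): turn L to S, flip to white, move to (11,2). |black|=8
Step 11: on WHITE (11,2): turn R to W, flip to black, move to (11,1). |black|=9
Step 12: on BLACK (11,1): turn L to S, flip to white, move to (12,1). |black|=8
Step 13: on BLACK (12,1): turn L to E, flip to white, move to (12,2). |black|=7
Step 14: on WHITE (12,2): turn R to S, flip to black, move to (13,2). |black|=8
Step 15: on WHITE (13,2): turn R to W, flip to black, move to (13,1). |black|=9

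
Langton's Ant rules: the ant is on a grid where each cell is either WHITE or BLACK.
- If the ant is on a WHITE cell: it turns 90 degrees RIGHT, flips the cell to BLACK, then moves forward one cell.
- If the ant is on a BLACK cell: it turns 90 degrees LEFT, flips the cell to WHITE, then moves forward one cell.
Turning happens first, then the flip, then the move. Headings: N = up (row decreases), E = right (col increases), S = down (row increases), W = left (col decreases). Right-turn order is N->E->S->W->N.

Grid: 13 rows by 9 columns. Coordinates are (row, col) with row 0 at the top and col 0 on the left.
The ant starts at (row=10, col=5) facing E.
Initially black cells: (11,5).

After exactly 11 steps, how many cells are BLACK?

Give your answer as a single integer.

Answer: 8

Derivation:
Step 1: on WHITE (10,5): turn R to S, flip to black, move to (11,5). |black|=2
Step 2: on BLACK (11,5): turn L to E, flip to white, move to (11,6). |black|=1
Step 3: on WHITE (11,6): turn R to S, flip to black, move to (12,6). |black|=2
Step 4: on WHITE (12,6): turn R to W, flip to black, move to (12,5). |black|=3
Step 5: on WHITE (12,5): turn R to N, flip to black, move to (11,5). |black|=4
Step 6: on WHITE (11,5): turn R to E, flip to black, move to (11,6). |black|=5
Step 7: on BLACK (11,6): turn L to N, flip to white, move to (10,6). |black|=4
Step 8: on WHITE (10,6): turn R to E, flip to black, move to (10,7). |black|=5
Step 9: on WHITE (10,7): turn R to S, flip to black, move to (11,7). |black|=6
Step 10: on WHITE (11,7): turn R to W, flip to black, move to (11,6). |black|=7
Step 11: on WHITE (11,6): turn R to N, flip to black, move to (10,6). |black|=8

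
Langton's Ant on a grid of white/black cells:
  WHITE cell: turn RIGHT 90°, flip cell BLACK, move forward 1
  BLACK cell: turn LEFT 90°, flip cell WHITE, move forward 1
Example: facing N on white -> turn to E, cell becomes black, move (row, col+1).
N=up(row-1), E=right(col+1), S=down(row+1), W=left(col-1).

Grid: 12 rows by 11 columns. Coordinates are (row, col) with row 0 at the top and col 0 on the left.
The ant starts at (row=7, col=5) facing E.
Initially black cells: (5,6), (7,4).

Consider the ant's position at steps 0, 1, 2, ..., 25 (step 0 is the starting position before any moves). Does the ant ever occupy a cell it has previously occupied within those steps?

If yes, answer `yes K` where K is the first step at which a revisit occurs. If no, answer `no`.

Answer: yes 7

Derivation:
Step 1: on WHITE (7,5): turn R to S, flip to black, move to (8,5). |black|=3 — new cell
Step 2: on WHITE (8,5): turn R to W, flip to black, move to (8,4). |black|=4 — new cell
Step 3: on WHITE (8,4): turn R to N, flip to black, move to (7,4). |black|=5 — new cell
Step 4: on BLACK (7,4): turn L to W, flip to white, move to (7,3). |black|=4 — new cell
Step 5: on WHITE (7,3): turn R to N, flip to black, move to (6,3). |black|=5 — new cell
Step 6: on WHITE (6,3): turn R to E, flip to black, move to (6,4). |black|=6 — new cell
Step 7: on WHITE (6,4): turn R to S, flip to black, move to (7,4). |black|=7 — REVISIT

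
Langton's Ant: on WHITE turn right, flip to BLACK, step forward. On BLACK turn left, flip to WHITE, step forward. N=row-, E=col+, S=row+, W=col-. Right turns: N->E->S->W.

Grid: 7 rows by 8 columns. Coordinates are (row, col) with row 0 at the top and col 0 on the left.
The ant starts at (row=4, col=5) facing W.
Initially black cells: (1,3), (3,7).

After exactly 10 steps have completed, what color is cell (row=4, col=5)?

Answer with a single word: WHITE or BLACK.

Answer: BLACK

Derivation:
Step 1: on WHITE (4,5): turn R to N, flip to black, move to (3,5). |black|=3
Step 2: on WHITE (3,5): turn R to E, flip to black, move to (3,6). |black|=4
Step 3: on WHITE (3,6): turn R to S, flip to black, move to (4,6). |black|=5
Step 4: on WHITE (4,6): turn R to W, flip to black, move to (4,5). |black|=6
Step 5: on BLACK (4,5): turn L to S, flip to white, move to (5,5). |black|=5
Step 6: on WHITE (5,5): turn R to W, flip to black, move to (5,4). |black|=6
Step 7: on WHITE (5,4): turn R to N, flip to black, move to (4,4). |black|=7
Step 8: on WHITE (4,4): turn R to E, flip to black, move to (4,5). |black|=8
Step 9: on WHITE (4,5): turn R to S, flip to black, move to (5,5). |black|=9
Step 10: on BLACK (5,5): turn L to E, flip to white, move to (5,6). |black|=8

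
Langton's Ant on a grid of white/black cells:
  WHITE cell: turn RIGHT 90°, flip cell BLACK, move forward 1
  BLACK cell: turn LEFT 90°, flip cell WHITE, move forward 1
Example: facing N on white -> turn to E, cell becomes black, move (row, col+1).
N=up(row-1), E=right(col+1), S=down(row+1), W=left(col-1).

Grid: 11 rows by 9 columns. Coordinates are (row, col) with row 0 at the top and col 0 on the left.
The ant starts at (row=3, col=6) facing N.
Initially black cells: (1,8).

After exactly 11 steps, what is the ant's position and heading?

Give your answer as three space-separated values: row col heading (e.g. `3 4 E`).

Answer: 4 4 W

Derivation:
Step 1: on WHITE (3,6): turn R to E, flip to black, move to (3,7). |black|=2
Step 2: on WHITE (3,7): turn R to S, flip to black, move to (4,7). |black|=3
Step 3: on WHITE (4,7): turn R to W, flip to black, move to (4,6). |black|=4
Step 4: on WHITE (4,6): turn R to N, flip to black, move to (3,6). |black|=5
Step 5: on BLACK (3,6): turn L to W, flip to white, move to (3,5). |black|=4
Step 6: on WHITE (3,5): turn R to N, flip to black, move to (2,5). |black|=5
Step 7: on WHITE (2,5): turn R to E, flip to black, move to (2,6). |black|=6
Step 8: on WHITE (2,6): turn R to S, flip to black, move to (3,6). |black|=7
Step 9: on WHITE (3,6): turn R to W, flip to black, move to (3,5). |black|=8
Step 10: on BLACK (3,5): turn L to S, flip to white, move to (4,5). |black|=7
Step 11: on WHITE (4,5): turn R to W, flip to black, move to (4,4). |black|=8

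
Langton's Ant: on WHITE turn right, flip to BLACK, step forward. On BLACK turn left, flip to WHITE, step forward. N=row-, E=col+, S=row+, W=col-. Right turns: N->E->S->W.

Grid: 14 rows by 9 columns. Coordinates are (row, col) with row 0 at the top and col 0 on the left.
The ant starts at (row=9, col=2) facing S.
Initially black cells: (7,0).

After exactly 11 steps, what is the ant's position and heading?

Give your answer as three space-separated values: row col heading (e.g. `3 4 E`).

Answer: 8 4 E

Derivation:
Step 1: on WHITE (9,2): turn R to W, flip to black, move to (9,1). |black|=2
Step 2: on WHITE (9,1): turn R to N, flip to black, move to (8,1). |black|=3
Step 3: on WHITE (8,1): turn R to E, flip to black, move to (8,2). |black|=4
Step 4: on WHITE (8,2): turn R to S, flip to black, move to (9,2). |black|=5
Step 5: on BLACK (9,2): turn L to E, flip to white, move to (9,3). |black|=4
Step 6: on WHITE (9,3): turn R to S, flip to black, move to (10,3). |black|=5
Step 7: on WHITE (10,3): turn R to W, flip to black, move to (10,2). |black|=6
Step 8: on WHITE (10,2): turn R to N, flip to black, move to (9,2). |black|=7
Step 9: on WHITE (9,2): turn R to E, flip to black, move to (9,3). |black|=8
Step 10: on BLACK (9,3): turn L to N, flip to white, move to (8,3). |black|=7
Step 11: on WHITE (8,3): turn R to E, flip to black, move to (8,4). |black|=8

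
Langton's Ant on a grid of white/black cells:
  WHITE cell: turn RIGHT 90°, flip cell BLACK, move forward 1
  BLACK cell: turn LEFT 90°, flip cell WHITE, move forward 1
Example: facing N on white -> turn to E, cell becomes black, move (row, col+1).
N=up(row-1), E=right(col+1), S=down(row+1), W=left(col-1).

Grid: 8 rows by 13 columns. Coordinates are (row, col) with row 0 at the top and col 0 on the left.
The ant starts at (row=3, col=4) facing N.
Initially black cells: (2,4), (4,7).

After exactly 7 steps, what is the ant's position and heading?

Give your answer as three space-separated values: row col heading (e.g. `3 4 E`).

Step 1: on WHITE (3,4): turn R to E, flip to black, move to (3,5). |black|=3
Step 2: on WHITE (3,5): turn R to S, flip to black, move to (4,5). |black|=4
Step 3: on WHITE (4,5): turn R to W, flip to black, move to (4,4). |black|=5
Step 4: on WHITE (4,4): turn R to N, flip to black, move to (3,4). |black|=6
Step 5: on BLACK (3,4): turn L to W, flip to white, move to (3,3). |black|=5
Step 6: on WHITE (3,3): turn R to N, flip to black, move to (2,3). |black|=6
Step 7: on WHITE (2,3): turn R to E, flip to black, move to (2,4). |black|=7

Answer: 2 4 E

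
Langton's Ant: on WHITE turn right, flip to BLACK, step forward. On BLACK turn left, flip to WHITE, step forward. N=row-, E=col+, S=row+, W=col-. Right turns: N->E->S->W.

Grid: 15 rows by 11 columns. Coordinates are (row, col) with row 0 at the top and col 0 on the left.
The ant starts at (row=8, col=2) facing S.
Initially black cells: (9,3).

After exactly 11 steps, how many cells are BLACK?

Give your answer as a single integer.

Step 1: on WHITE (8,2): turn R to W, flip to black, move to (8,1). |black|=2
Step 2: on WHITE (8,1): turn R to N, flip to black, move to (7,1). |black|=3
Step 3: on WHITE (7,1): turn R to E, flip to black, move to (7,2). |black|=4
Step 4: on WHITE (7,2): turn R to S, flip to black, move to (8,2). |black|=5
Step 5: on BLACK (8,2): turn L to E, flip to white, move to (8,3). |black|=4
Step 6: on WHITE (8,3): turn R to S, flip to black, move to (9,3). |black|=5
Step 7: on BLACK (9,3): turn L to E, flip to white, move to (9,4). |black|=4
Step 8: on WHITE (9,4): turn R to S, flip to black, move to (10,4). |black|=5
Step 9: on WHITE (10,4): turn R to W, flip to black, move to (10,3). |black|=6
Step 10: on WHITE (10,3): turn R to N, flip to black, move to (9,3). |black|=7
Step 11: on WHITE (9,3): turn R to E, flip to black, move to (9,4). |black|=8

Answer: 8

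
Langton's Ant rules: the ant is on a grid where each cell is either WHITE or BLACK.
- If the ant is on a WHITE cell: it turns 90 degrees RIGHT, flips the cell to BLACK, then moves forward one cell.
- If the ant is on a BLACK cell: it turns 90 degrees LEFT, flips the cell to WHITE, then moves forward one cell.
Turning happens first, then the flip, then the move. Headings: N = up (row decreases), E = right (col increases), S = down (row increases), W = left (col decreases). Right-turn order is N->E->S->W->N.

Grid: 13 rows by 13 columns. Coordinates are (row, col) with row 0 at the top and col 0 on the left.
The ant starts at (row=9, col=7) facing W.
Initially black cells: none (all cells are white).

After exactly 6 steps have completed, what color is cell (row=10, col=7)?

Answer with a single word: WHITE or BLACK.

Answer: BLACK

Derivation:
Step 1: on WHITE (9,7): turn R to N, flip to black, move to (8,7). |black|=1
Step 2: on WHITE (8,7): turn R to E, flip to black, move to (8,8). |black|=2
Step 3: on WHITE (8,8): turn R to S, flip to black, move to (9,8). |black|=3
Step 4: on WHITE (9,8): turn R to W, flip to black, move to (9,7). |black|=4
Step 5: on BLACK (9,7): turn L to S, flip to white, move to (10,7). |black|=3
Step 6: on WHITE (10,7): turn R to W, flip to black, move to (10,6). |black|=4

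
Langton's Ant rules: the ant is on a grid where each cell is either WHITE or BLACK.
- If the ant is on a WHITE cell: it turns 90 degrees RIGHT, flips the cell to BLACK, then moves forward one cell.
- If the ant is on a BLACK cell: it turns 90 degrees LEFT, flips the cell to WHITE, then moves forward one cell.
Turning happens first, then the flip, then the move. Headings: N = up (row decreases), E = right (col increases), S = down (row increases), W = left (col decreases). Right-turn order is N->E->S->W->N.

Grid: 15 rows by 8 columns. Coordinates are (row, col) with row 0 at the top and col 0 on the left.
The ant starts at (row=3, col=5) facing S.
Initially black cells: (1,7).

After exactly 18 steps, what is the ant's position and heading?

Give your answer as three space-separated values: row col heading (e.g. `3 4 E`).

Answer: 2 6 N

Derivation:
Step 1: on WHITE (3,5): turn R to W, flip to black, move to (3,4). |black|=2
Step 2: on WHITE (3,4): turn R to N, flip to black, move to (2,4). |black|=3
Step 3: on WHITE (2,4): turn R to E, flip to black, move to (2,5). |black|=4
Step 4: on WHITE (2,5): turn R to S, flip to black, move to (3,5). |black|=5
Step 5: on BLACK (3,5): turn L to E, flip to white, move to (3,6). |black|=4
Step 6: on WHITE (3,6): turn R to S, flip to black, move to (4,6). |black|=5
Step 7: on WHITE (4,6): turn R to W, flip to black, move to (4,5). |black|=6
Step 8: on WHITE (4,5): turn R to N, flip to black, move to (3,5). |black|=7
Step 9: on WHITE (3,5): turn R to E, flip to black, move to (3,6). |black|=8
Step 10: on BLACK (3,6): turn L to N, flip to white, move to (2,6). |black|=7
Step 11: on WHITE (2,6): turn R to E, flip to black, move to (2,7). |black|=8
Step 12: on WHITE (2,7): turn R to S, flip to black, move to (3,7). |black|=9
Step 13: on WHITE (3,7): turn R to W, flip to black, move to (3,6). |black|=10
Step 14: on WHITE (3,6): turn R to N, flip to black, move to (2,6). |black|=11
Step 15: on BLACK (2,6): turn L to W, flip to white, move to (2,5). |black|=10
Step 16: on BLACK (2,5): turn L to S, flip to white, move to (3,5). |black|=9
Step 17: on BLACK (3,5): turn L to E, flip to white, move to (3,6). |black|=8
Step 18: on BLACK (3,6): turn L to N, flip to white, move to (2,6). |black|=7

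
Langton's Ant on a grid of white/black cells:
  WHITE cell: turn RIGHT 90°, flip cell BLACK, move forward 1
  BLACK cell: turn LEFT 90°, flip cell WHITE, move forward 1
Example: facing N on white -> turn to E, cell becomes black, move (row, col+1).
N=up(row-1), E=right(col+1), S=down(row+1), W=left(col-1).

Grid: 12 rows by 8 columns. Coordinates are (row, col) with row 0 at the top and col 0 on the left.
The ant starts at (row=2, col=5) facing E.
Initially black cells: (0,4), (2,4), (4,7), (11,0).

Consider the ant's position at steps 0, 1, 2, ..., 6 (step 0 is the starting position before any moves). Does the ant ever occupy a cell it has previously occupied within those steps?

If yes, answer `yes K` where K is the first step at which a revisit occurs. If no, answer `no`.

Step 1: on WHITE (2,5): turn R to S, flip to black, move to (3,5). |black|=5 — new cell
Step 2: on WHITE (3,5): turn R to W, flip to black, move to (3,4). |black|=6 — new cell
Step 3: on WHITE (3,4): turn R to N, flip to black, move to (2,4). |black|=7 — new cell
Step 4: on BLACK (2,4): turn L to W, flip to white, move to (2,3). |black|=6 — new cell
Step 5: on WHITE (2,3): turn R to N, flip to black, move to (1,3). |black|=7 — new cell
Step 6: on WHITE (1,3): turn R to E, flip to black, move to (1,4). |black|=8 — new cell
No revisit within 6 steps.

Answer: no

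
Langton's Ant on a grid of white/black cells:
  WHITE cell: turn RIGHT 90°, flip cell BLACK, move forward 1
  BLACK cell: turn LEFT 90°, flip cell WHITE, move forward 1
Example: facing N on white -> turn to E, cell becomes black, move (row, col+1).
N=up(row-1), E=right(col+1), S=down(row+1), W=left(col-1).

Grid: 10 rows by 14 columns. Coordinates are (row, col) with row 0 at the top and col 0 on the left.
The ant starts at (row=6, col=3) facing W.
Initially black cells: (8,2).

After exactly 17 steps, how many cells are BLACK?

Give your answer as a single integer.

Step 1: on WHITE (6,3): turn R to N, flip to black, move to (5,3). |black|=2
Step 2: on WHITE (5,3): turn R to E, flip to black, move to (5,4). |black|=3
Step 3: on WHITE (5,4): turn R to S, flip to black, move to (6,4). |black|=4
Step 4: on WHITE (6,4): turn R to W, flip to black, move to (6,3). |black|=5
Step 5: on BLACK (6,3): turn L to S, flip to white, move to (7,3). |black|=4
Step 6: on WHITE (7,3): turn R to W, flip to black, move to (7,2). |black|=5
Step 7: on WHITE (7,2): turn R to N, flip to black, move to (6,2). |black|=6
Step 8: on WHITE (6,2): turn R to E, flip to black, move to (6,3). |black|=7
Step 9: on WHITE (6,3): turn R to S, flip to black, move to (7,3). |black|=8
Step 10: on BLACK (7,3): turn L to E, flip to white, move to (7,4). |black|=7
Step 11: on WHITE (7,4): turn R to S, flip to black, move to (8,4). |black|=8
Step 12: on WHITE (8,4): turn R to W, flip to black, move to (8,3). |black|=9
Step 13: on WHITE (8,3): turn R to N, flip to black, move to (7,3). |black|=10
Step 14: on WHITE (7,3): turn R to E, flip to black, move to (7,4). |black|=11
Step 15: on BLACK (7,4): turn L to N, flip to white, move to (6,4). |black|=10
Step 16: on BLACK (6,4): turn L to W, flip to white, move to (6,3). |black|=9
Step 17: on BLACK (6,3): turn L to S, flip to white, move to (7,3). |black|=8

Answer: 8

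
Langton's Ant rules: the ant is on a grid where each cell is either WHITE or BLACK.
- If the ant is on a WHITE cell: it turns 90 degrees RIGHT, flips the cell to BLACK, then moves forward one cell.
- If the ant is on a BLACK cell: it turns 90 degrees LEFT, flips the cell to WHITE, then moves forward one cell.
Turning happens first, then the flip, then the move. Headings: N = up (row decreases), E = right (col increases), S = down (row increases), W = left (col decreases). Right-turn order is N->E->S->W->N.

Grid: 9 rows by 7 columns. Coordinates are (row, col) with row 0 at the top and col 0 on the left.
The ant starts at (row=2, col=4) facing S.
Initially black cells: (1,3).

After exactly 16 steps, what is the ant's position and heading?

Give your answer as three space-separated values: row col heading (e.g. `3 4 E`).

Step 1: on WHITE (2,4): turn R to W, flip to black, move to (2,3). |black|=2
Step 2: on WHITE (2,3): turn R to N, flip to black, move to (1,3). |black|=3
Step 3: on BLACK (1,3): turn L to W, flip to white, move to (1,2). |black|=2
Step 4: on WHITE (1,2): turn R to N, flip to black, move to (0,2). |black|=3
Step 5: on WHITE (0,2): turn R to E, flip to black, move to (0,3). |black|=4
Step 6: on WHITE (0,3): turn R to S, flip to black, move to (1,3). |black|=5
Step 7: on WHITE (1,3): turn R to W, flip to black, move to (1,2). |black|=6
Step 8: on BLACK (1,2): turn L to S, flip to white, move to (2,2). |black|=5
Step 9: on WHITE (2,2): turn R to W, flip to black, move to (2,1). |black|=6
Step 10: on WHITE (2,1): turn R to N, flip to black, move to (1,1). |black|=7
Step 11: on WHITE (1,1): turn R to E, flip to black, move to (1,2). |black|=8
Step 12: on WHITE (1,2): turn R to S, flip to black, move to (2,2). |black|=9
Step 13: on BLACK (2,2): turn L to E, flip to white, move to (2,3). |black|=8
Step 14: on BLACK (2,3): turn L to N, flip to white, move to (1,3). |black|=7
Step 15: on BLACK (1,3): turn L to W, flip to white, move to (1,2). |black|=6
Step 16: on BLACK (1,2): turn L to S, flip to white, move to (2,2). |black|=5

Answer: 2 2 S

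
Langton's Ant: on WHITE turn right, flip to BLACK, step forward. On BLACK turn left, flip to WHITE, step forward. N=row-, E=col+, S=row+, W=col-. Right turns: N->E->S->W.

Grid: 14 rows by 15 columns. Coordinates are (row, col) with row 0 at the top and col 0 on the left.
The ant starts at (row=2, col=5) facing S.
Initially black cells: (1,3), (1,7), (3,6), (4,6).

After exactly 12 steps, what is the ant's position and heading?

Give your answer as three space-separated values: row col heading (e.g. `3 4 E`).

Answer: 4 5 N

Derivation:
Step 1: on WHITE (2,5): turn R to W, flip to black, move to (2,4). |black|=5
Step 2: on WHITE (2,4): turn R to N, flip to black, move to (1,4). |black|=6
Step 3: on WHITE (1,4): turn R to E, flip to black, move to (1,5). |black|=7
Step 4: on WHITE (1,5): turn R to S, flip to black, move to (2,5). |black|=8
Step 5: on BLACK (2,5): turn L to E, flip to white, move to (2,6). |black|=7
Step 6: on WHITE (2,6): turn R to S, flip to black, move to (3,6). |black|=8
Step 7: on BLACK (3,6): turn L to E, flip to white, move to (3,7). |black|=7
Step 8: on WHITE (3,7): turn R to S, flip to black, move to (4,7). |black|=8
Step 9: on WHITE (4,7): turn R to W, flip to black, move to (4,6). |black|=9
Step 10: on BLACK (4,6): turn L to S, flip to white, move to (5,6). |black|=8
Step 11: on WHITE (5,6): turn R to W, flip to black, move to (5,5). |black|=9
Step 12: on WHITE (5,5): turn R to N, flip to black, move to (4,5). |black|=10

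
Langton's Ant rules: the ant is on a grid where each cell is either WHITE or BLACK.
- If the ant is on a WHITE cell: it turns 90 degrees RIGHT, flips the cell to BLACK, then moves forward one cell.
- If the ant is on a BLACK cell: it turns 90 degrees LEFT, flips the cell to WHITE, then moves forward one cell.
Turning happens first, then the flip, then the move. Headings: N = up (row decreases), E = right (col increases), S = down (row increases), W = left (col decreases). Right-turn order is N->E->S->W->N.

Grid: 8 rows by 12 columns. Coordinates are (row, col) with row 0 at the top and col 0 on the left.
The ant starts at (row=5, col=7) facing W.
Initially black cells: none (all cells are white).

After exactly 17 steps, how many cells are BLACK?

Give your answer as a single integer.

Step 1: on WHITE (5,7): turn R to N, flip to black, move to (4,7). |black|=1
Step 2: on WHITE (4,7): turn R to E, flip to black, move to (4,8). |black|=2
Step 3: on WHITE (4,8): turn R to S, flip to black, move to (5,8). |black|=3
Step 4: on WHITE (5,8): turn R to W, flip to black, move to (5,7). |black|=4
Step 5: on BLACK (5,7): turn L to S, flip to white, move to (6,7). |black|=3
Step 6: on WHITE (6,7): turn R to W, flip to black, move to (6,6). |black|=4
Step 7: on WHITE (6,6): turn R to N, flip to black, move to (5,6). |black|=5
Step 8: on WHITE (5,6): turn R to E, flip to black, move to (5,7). |black|=6
Step 9: on WHITE (5,7): turn R to S, flip to black, move to (6,7). |black|=7
Step 10: on BLACK (6,7): turn L to E, flip to white, move to (6,8). |black|=6
Step 11: on WHITE (6,8): turn R to S, flip to black, move to (7,8). |black|=7
Step 12: on WHITE (7,8): turn R to W, flip to black, move to (7,7). |black|=8
Step 13: on WHITE (7,7): turn R to N, flip to black, move to (6,7). |black|=9
Step 14: on WHITE (6,7): turn R to E, flip to black, move to (6,8). |black|=10
Step 15: on BLACK (6,8): turn L to N, flip to white, move to (5,8). |black|=9
Step 16: on BLACK (5,8): turn L to W, flip to white, move to (5,7). |black|=8
Step 17: on BLACK (5,7): turn L to S, flip to white, move to (6,7). |black|=7

Answer: 7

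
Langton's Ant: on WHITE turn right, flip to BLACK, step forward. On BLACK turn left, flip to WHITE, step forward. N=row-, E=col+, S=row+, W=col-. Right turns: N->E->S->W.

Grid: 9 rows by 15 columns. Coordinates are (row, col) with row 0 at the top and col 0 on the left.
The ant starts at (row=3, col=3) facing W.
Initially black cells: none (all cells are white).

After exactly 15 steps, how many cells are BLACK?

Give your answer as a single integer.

Step 1: on WHITE (3,3): turn R to N, flip to black, move to (2,3). |black|=1
Step 2: on WHITE (2,3): turn R to E, flip to black, move to (2,4). |black|=2
Step 3: on WHITE (2,4): turn R to S, flip to black, move to (3,4). |black|=3
Step 4: on WHITE (3,4): turn R to W, flip to black, move to (3,3). |black|=4
Step 5: on BLACK (3,3): turn L to S, flip to white, move to (4,3). |black|=3
Step 6: on WHITE (4,3): turn R to W, flip to black, move to (4,2). |black|=4
Step 7: on WHITE (4,2): turn R to N, flip to black, move to (3,2). |black|=5
Step 8: on WHITE (3,2): turn R to E, flip to black, move to (3,3). |black|=6
Step 9: on WHITE (3,3): turn R to S, flip to black, move to (4,3). |black|=7
Step 10: on BLACK (4,3): turn L to E, flip to white, move to (4,4). |black|=6
Step 11: on WHITE (4,4): turn R to S, flip to black, move to (5,4). |black|=7
Step 12: on WHITE (5,4): turn R to W, flip to black, move to (5,3). |black|=8
Step 13: on WHITE (5,3): turn R to N, flip to black, move to (4,3). |black|=9
Step 14: on WHITE (4,3): turn R to E, flip to black, move to (4,4). |black|=10
Step 15: on BLACK (4,4): turn L to N, flip to white, move to (3,4). |black|=9

Answer: 9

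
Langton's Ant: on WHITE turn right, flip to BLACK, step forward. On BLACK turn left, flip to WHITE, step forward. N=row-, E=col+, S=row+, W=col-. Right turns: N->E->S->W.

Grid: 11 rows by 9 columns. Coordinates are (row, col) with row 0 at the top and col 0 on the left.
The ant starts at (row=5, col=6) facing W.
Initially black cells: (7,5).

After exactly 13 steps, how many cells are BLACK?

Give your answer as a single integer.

Step 1: on WHITE (5,6): turn R to N, flip to black, move to (4,6). |black|=2
Step 2: on WHITE (4,6): turn R to E, flip to black, move to (4,7). |black|=3
Step 3: on WHITE (4,7): turn R to S, flip to black, move to (5,7). |black|=4
Step 4: on WHITE (5,7): turn R to W, flip to black, move to (5,6). |black|=5
Step 5: on BLACK (5,6): turn L to S, flip to white, move to (6,6). |black|=4
Step 6: on WHITE (6,6): turn R to W, flip to black, move to (6,5). |black|=5
Step 7: on WHITE (6,5): turn R to N, flip to black, move to (5,5). |black|=6
Step 8: on WHITE (5,5): turn R to E, flip to black, move to (5,6). |black|=7
Step 9: on WHITE (5,6): turn R to S, flip to black, move to (6,6). |black|=8
Step 10: on BLACK (6,6): turn L to E, flip to white, move to (6,7). |black|=7
Step 11: on WHITE (6,7): turn R to S, flip to black, move to (7,7). |black|=8
Step 12: on WHITE (7,7): turn R to W, flip to black, move to (7,6). |black|=9
Step 13: on WHITE (7,6): turn R to N, flip to black, move to (6,6). |black|=10

Answer: 10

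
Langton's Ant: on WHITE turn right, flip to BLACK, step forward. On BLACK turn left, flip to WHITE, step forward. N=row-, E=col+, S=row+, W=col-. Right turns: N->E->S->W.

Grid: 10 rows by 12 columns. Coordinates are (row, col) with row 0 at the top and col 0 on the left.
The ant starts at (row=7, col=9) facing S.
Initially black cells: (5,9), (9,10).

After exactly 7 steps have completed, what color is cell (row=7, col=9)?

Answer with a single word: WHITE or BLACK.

Step 1: on WHITE (7,9): turn R to W, flip to black, move to (7,8). |black|=3
Step 2: on WHITE (7,8): turn R to N, flip to black, move to (6,8). |black|=4
Step 3: on WHITE (6,8): turn R to E, flip to black, move to (6,9). |black|=5
Step 4: on WHITE (6,9): turn R to S, flip to black, move to (7,9). |black|=6
Step 5: on BLACK (7,9): turn L to E, flip to white, move to (7,10). |black|=5
Step 6: on WHITE (7,10): turn R to S, flip to black, move to (8,10). |black|=6
Step 7: on WHITE (8,10): turn R to W, flip to black, move to (8,9). |black|=7

Answer: WHITE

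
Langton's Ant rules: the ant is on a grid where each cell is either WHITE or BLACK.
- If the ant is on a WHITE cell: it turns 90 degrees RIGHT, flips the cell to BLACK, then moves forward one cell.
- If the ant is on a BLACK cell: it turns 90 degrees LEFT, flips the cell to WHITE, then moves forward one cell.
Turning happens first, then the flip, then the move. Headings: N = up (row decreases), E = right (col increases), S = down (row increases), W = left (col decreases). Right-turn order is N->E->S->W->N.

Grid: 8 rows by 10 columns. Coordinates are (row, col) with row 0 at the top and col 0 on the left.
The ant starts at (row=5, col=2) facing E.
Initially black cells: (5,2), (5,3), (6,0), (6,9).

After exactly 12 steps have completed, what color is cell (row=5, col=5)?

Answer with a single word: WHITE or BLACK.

Answer: BLACK

Derivation:
Step 1: on BLACK (5,2): turn L to N, flip to white, move to (4,2). |black|=3
Step 2: on WHITE (4,2): turn R to E, flip to black, move to (4,3). |black|=4
Step 3: on WHITE (4,3): turn R to S, flip to black, move to (5,3). |black|=5
Step 4: on BLACK (5,3): turn L to E, flip to white, move to (5,4). |black|=4
Step 5: on WHITE (5,4): turn R to S, flip to black, move to (6,4). |black|=5
Step 6: on WHITE (6,4): turn R to W, flip to black, move to (6,3). |black|=6
Step 7: on WHITE (6,3): turn R to N, flip to black, move to (5,3). |black|=7
Step 8: on WHITE (5,3): turn R to E, flip to black, move to (5,4). |black|=8
Step 9: on BLACK (5,4): turn L to N, flip to white, move to (4,4). |black|=7
Step 10: on WHITE (4,4): turn R to E, flip to black, move to (4,5). |black|=8
Step 11: on WHITE (4,5): turn R to S, flip to black, move to (5,5). |black|=9
Step 12: on WHITE (5,5): turn R to W, flip to black, move to (5,4). |black|=10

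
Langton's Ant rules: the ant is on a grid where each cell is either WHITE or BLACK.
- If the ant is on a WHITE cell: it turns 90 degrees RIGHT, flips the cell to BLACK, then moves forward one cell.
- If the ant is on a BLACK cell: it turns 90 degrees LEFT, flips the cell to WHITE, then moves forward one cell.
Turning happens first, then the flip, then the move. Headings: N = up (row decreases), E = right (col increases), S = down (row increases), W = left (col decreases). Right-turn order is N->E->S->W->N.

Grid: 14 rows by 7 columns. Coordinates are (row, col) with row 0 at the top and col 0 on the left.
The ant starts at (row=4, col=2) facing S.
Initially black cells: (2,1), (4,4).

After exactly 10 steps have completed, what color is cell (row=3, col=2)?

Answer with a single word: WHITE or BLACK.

Step 1: on WHITE (4,2): turn R to W, flip to black, move to (4,1). |black|=3
Step 2: on WHITE (4,1): turn R to N, flip to black, move to (3,1). |black|=4
Step 3: on WHITE (3,1): turn R to E, flip to black, move to (3,2). |black|=5
Step 4: on WHITE (3,2): turn R to S, flip to black, move to (4,2). |black|=6
Step 5: on BLACK (4,2): turn L to E, flip to white, move to (4,3). |black|=5
Step 6: on WHITE (4,3): turn R to S, flip to black, move to (5,3). |black|=6
Step 7: on WHITE (5,3): turn R to W, flip to black, move to (5,2). |black|=7
Step 8: on WHITE (5,2): turn R to N, flip to black, move to (4,2). |black|=8
Step 9: on WHITE (4,2): turn R to E, flip to black, move to (4,3). |black|=9
Step 10: on BLACK (4,3): turn L to N, flip to white, move to (3,3). |black|=8

Answer: BLACK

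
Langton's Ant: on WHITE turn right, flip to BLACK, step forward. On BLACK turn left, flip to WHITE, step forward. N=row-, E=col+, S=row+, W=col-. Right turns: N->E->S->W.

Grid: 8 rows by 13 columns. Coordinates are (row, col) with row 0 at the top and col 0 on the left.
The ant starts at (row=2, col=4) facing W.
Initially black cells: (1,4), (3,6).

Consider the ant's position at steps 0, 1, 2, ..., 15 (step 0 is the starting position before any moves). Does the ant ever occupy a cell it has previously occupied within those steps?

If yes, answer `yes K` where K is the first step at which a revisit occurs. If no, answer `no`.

Step 1: on WHITE (2,4): turn R to N, flip to black, move to (1,4). |black|=3 — new cell
Step 2: on BLACK (1,4): turn L to W, flip to white, move to (1,3). |black|=2 — new cell
Step 3: on WHITE (1,3): turn R to N, flip to black, move to (0,3). |black|=3 — new cell
Step 4: on WHITE (0,3): turn R to E, flip to black, move to (0,4). |black|=4 — new cell
Step 5: on WHITE (0,4): turn R to S, flip to black, move to (1,4). |black|=5 — REVISIT

Answer: yes 5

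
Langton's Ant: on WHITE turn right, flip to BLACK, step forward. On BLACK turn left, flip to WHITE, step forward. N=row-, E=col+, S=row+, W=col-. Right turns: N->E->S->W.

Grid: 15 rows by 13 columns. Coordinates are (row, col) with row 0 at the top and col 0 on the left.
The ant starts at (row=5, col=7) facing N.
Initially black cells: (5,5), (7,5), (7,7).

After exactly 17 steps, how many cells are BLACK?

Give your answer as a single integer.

Step 1: on WHITE (5,7): turn R to E, flip to black, move to (5,8). |black|=4
Step 2: on WHITE (5,8): turn R to S, flip to black, move to (6,8). |black|=5
Step 3: on WHITE (6,8): turn R to W, flip to black, move to (6,7). |black|=6
Step 4: on WHITE (6,7): turn R to N, flip to black, move to (5,7). |black|=7
Step 5: on BLACK (5,7): turn L to W, flip to white, move to (5,6). |black|=6
Step 6: on WHITE (5,6): turn R to N, flip to black, move to (4,6). |black|=7
Step 7: on WHITE (4,6): turn R to E, flip to black, move to (4,7). |black|=8
Step 8: on WHITE (4,7): turn R to S, flip to black, move to (5,7). |black|=9
Step 9: on WHITE (5,7): turn R to W, flip to black, move to (5,6). |black|=10
Step 10: on BLACK (5,6): turn L to S, flip to white, move to (6,6). |black|=9
Step 11: on WHITE (6,6): turn R to W, flip to black, move to (6,5). |black|=10
Step 12: on WHITE (6,5): turn R to N, flip to black, move to (5,5). |black|=11
Step 13: on BLACK (5,5): turn L to W, flip to white, move to (5,4). |black|=10
Step 14: on WHITE (5,4): turn R to N, flip to black, move to (4,4). |black|=11
Step 15: on WHITE (4,4): turn R to E, flip to black, move to (4,5). |black|=12
Step 16: on WHITE (4,5): turn R to S, flip to black, move to (5,5). |black|=13
Step 17: on WHITE (5,5): turn R to W, flip to black, move to (5,4). |black|=14

Answer: 14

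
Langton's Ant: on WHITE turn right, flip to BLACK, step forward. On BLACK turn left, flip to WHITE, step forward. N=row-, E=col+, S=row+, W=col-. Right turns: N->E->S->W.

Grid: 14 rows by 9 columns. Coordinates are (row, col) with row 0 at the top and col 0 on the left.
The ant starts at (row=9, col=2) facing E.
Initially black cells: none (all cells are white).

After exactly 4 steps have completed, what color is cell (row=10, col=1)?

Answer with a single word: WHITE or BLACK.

Step 1: on WHITE (9,2): turn R to S, flip to black, move to (10,2). |black|=1
Step 2: on WHITE (10,2): turn R to W, flip to black, move to (10,1). |black|=2
Step 3: on WHITE (10,1): turn R to N, flip to black, move to (9,1). |black|=3
Step 4: on WHITE (9,1): turn R to E, flip to black, move to (9,2). |black|=4

Answer: BLACK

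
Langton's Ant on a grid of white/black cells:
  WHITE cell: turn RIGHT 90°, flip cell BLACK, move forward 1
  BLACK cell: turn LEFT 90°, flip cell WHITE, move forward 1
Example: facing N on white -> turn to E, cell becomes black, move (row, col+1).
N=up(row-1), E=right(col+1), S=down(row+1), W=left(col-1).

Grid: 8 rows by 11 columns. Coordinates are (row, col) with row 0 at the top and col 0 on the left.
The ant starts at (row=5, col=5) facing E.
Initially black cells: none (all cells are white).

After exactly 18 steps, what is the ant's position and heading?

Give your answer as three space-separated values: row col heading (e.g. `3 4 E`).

Step 1: on WHITE (5,5): turn R to S, flip to black, move to (6,5). |black|=1
Step 2: on WHITE (6,5): turn R to W, flip to black, move to (6,4). |black|=2
Step 3: on WHITE (6,4): turn R to N, flip to black, move to (5,4). |black|=3
Step 4: on WHITE (5,4): turn R to E, flip to black, move to (5,5). |black|=4
Step 5: on BLACK (5,5): turn L to N, flip to white, move to (4,5). |black|=3
Step 6: on WHITE (4,5): turn R to E, flip to black, move to (4,6). |black|=4
Step 7: on WHITE (4,6): turn R to S, flip to black, move to (5,6). |black|=5
Step 8: on WHITE (5,6): turn R to W, flip to black, move to (5,5). |black|=6
Step 9: on WHITE (5,5): turn R to N, flip to black, move to (4,5). |black|=7
Step 10: on BLACK (4,5): turn L to W, flip to white, move to (4,4). |black|=6
Step 11: on WHITE (4,4): turn R to N, flip to black, move to (3,4). |black|=7
Step 12: on WHITE (3,4): turn R to E, flip to black, move to (3,5). |black|=8
Step 13: on WHITE (3,5): turn R to S, flip to black, move to (4,5). |black|=9
Step 14: on WHITE (4,5): turn R to W, flip to black, move to (4,4). |black|=10
Step 15: on BLACK (4,4): turn L to S, flip to white, move to (5,4). |black|=9
Step 16: on BLACK (5,4): turn L to E, flip to white, move to (5,5). |black|=8
Step 17: on BLACK (5,5): turn L to N, flip to white, move to (4,5). |black|=7
Step 18: on BLACK (4,5): turn L to W, flip to white, move to (4,4). |black|=6

Answer: 4 4 W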